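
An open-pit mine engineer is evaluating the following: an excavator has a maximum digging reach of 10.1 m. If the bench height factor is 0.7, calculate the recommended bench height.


Bench height = reach * factor
= 10.1 * 0.7
= 7.07 m

7.07 m


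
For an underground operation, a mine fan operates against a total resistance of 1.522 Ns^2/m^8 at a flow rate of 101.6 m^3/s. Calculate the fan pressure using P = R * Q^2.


15710.9363 Pa

Compute Q^2:
Q^2 = 101.6^2 = 10322.56
Compute pressure:
P = R * Q^2 = 1.522 * 10322.56
= 15710.9363 Pa


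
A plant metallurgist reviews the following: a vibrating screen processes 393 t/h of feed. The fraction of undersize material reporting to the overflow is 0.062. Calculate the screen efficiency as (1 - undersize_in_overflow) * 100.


Screen efficiency = (1 - fraction of undersize in overflow) * 100
= (1 - 0.062) * 100
= 0.938 * 100
= 93.8%

93.8%


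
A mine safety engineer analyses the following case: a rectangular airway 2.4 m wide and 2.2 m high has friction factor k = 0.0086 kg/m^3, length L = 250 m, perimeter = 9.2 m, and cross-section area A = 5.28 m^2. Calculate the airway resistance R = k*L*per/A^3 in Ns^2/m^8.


0.1344 Ns^2/m^8

Compute the numerator:
k * L * per = 0.0086 * 250 * 9.2
= 19.78
Compute the denominator:
A^3 = 5.28^3 = 147.197952
Resistance:
R = 19.78 / 147.197952
= 0.1344 Ns^2/m^8


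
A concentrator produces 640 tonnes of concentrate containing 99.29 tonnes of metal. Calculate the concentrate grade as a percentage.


15.5141%

Grade = (metal in concentrate / concentrate mass) * 100
= (99.29 / 640) * 100
= 0.155140625 * 100
= 15.5141%


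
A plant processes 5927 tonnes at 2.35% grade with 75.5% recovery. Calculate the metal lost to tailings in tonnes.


34.1247 tonnes

Total metal in feed:
= 5927 * 2.35 / 100 = 139.2845 tonnes
Metal recovered:
= 139.2845 * 75.5 / 100 = 105.1597975 tonnes
Metal lost to tailings:
= 139.2845 - 105.1597975
= 34.1247 tonnes


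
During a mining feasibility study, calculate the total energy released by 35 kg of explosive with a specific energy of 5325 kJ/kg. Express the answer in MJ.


Energy = mass * specific_energy / 1000
= 35 * 5325 / 1000
= 186375 / 1000
= 186.375 MJ

186.375 MJ


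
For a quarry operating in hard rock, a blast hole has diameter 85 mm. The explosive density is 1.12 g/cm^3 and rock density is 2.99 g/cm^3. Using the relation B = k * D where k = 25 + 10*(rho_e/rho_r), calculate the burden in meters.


First, compute k:
rho_e / rho_r = 1.12 / 2.99 = 0.3745819398
k = 25 + 10 * 0.3745819398 = 28.7458194
Then, compute burden:
B = k * D / 1000 = 28.7458194 * 85 / 1000
= 2443.394649 / 1000
= 2.4434 m

2.4434 m


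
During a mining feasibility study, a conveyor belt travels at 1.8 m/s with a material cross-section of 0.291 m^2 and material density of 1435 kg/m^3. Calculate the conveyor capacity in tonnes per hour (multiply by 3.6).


2705.9508 t/h

Volumetric flow = speed * area
= 1.8 * 0.291 = 0.5238 m^3/s
Mass flow = volumetric * density
= 0.5238 * 1435 = 751.653 kg/s
Convert to t/h: multiply by 3.6
Capacity = 751.653 * 3.6
= 2705.9508 t/h


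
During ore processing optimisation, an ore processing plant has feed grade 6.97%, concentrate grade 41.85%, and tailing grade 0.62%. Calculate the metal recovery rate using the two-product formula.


92.4747%

Using the two-product formula:
R = 100 * c * (f - t) / (f * (c - t))
Numerator = 100 * 41.85 * (6.97 - 0.62)
= 100 * 41.85 * 6.35
= 26574.75
Denominator = 6.97 * (41.85 - 0.62)
= 6.97 * 41.23
= 287.3731
R = 26574.75 / 287.3731
= 92.4747%


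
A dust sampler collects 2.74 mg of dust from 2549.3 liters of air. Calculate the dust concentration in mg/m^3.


1.0748 mg/m^3

Convert liters to m^3: 1 m^3 = 1000 L
Concentration = mass / volume * 1000
= 2.74 / 2549.3 * 1000
= 0.001074804848 * 1000
= 1.0748 mg/m^3


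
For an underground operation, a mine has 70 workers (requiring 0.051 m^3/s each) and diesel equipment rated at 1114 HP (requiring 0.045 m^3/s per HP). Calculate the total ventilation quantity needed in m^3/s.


Airflow for workers:
Q_people = 70 * 0.051 = 3.57 m^3/s
Airflow for diesel equipment:
Q_diesel = 1114 * 0.045 = 50.13 m^3/s
Total ventilation:
Q_total = 3.57 + 50.13
= 53.7 m^3/s

53.7 m^3/s


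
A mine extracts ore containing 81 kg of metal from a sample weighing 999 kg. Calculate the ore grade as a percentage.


Ore grade = (metal mass / ore mass) * 100
= (81 / 999) * 100
= 0.08108108108 * 100
= 8.1081%

8.1081%


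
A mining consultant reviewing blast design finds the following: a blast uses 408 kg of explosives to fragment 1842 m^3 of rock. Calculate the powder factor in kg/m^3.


0.2215 kg/m^3

Powder factor = explosive mass / rock volume
= 408 / 1842
= 0.2215 kg/m^3


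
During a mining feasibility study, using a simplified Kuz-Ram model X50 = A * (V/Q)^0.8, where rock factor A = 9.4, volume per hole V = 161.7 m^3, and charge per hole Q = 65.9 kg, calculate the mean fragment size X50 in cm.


19.2747 cm

Compute V/Q:
V/Q = 161.7 / 65.9 = 2.453717754
Raise to the power 0.8:
(V/Q)^0.8 = 2.453717754^0.8 = 2.050499578
Multiply by A:
X50 = 9.4 * 2.050499578
= 19.2747 cm


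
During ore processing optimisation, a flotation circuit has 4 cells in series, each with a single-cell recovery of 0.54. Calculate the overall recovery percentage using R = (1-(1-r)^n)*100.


Complement of single-cell recovery:
1 - r = 1 - 0.54 = 0.46
Raise to power n:
(1 - r)^4 = 0.46^4 = 0.04477456
Overall recovery:
R = (1 - 0.04477456) * 100
= 95.5225%

95.5225%


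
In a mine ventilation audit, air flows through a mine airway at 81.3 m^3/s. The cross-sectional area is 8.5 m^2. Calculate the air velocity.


Velocity = flow rate / cross-sectional area
= 81.3 / 8.5
= 9.5647 m/s

9.5647 m/s


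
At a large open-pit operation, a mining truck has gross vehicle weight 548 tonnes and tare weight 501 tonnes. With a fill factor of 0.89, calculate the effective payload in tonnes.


41.83 tonnes

Maximum payload = gross - tare
= 548 - 501 = 47 tonnes
Effective payload = max payload * fill factor
= 47 * 0.89
= 41.83 tonnes


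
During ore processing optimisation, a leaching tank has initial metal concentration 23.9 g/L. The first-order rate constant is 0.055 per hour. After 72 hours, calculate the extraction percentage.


Compute the exponent:
-k * t = -0.055 * 72 = -3.96
Remaining concentration:
C = 23.9 * exp(-3.96)
= 23.9 * 0.01906311429
= 0.4556084316 g/L
Extracted = 23.9 - 0.4556084316 = 23.44439157 g/L
Extraction % = 23.44439157 / 23.9 * 100
= 98.0937%

98.0937%


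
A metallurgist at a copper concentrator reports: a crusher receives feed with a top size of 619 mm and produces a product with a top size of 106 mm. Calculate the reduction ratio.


5.8396

Reduction ratio = feed size / product size
= 619 / 106
= 5.8396


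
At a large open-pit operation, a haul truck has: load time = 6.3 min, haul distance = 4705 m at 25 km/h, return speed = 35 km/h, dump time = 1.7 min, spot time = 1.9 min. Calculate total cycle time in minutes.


29.2577 min

Convert haul speed to m/min: 25 * 1000/60 = 416.6666667 m/min
Haul time = 4705 / 416.6666667 = 11.292 min
Convert return speed to m/min: 35 * 1000/60 = 583.3333333 m/min
Return time = 4705 / 583.3333333 = 8.065714286 min
Total cycle time:
= 6.3 + 11.292 + 1.7 + 8.065714286 + 1.9
= 29.2577 min


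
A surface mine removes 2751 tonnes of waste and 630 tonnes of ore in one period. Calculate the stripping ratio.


Stripping ratio = waste tonnage / ore tonnage
= 2751 / 630
= 4.3667

4.3667


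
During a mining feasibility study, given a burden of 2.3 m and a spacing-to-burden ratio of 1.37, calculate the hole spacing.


Spacing = burden * ratio
= 2.3 * 1.37
= 3.151 m

3.151 m


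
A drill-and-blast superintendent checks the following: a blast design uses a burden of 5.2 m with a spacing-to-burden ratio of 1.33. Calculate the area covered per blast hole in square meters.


First, find the spacing:
Spacing = burden * ratio = 5.2 * 1.33
= 6.916 m
Then, calculate the area:
Area = burden * spacing = 5.2 * 6.916
= 35.9632 m^2

35.9632 m^2


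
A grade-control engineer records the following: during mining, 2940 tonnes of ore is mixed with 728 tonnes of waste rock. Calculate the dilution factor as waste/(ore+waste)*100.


Total material = ore + waste
= 2940 + 728 = 3668 tonnes
Dilution = waste / total * 100
= 728 / 3668 * 100
= 0.1984732824 * 100
= 19.8473%

19.8473%


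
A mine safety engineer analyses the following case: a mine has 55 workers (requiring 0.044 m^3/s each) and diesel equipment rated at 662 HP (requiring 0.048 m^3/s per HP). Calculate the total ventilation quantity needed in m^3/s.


Airflow for workers:
Q_people = 55 * 0.044 = 2.42 m^3/s
Airflow for diesel equipment:
Q_diesel = 662 * 0.048 = 31.776 m^3/s
Total ventilation:
Q_total = 2.42 + 31.776
= 34.196 m^3/s

34.196 m^3/s


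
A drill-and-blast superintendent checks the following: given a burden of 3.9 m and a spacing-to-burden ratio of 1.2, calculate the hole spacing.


4.68 m

Spacing = burden * ratio
= 3.9 * 1.2
= 4.68 m


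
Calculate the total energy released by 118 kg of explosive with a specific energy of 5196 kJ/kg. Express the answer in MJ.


613.128 MJ

Energy = mass * specific_energy / 1000
= 118 * 5196 / 1000
= 613128 / 1000
= 613.128 MJ


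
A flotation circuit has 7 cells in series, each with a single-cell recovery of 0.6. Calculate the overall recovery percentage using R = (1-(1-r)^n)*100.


Complement of single-cell recovery:
1 - r = 1 - 0.6 = 0.4
Raise to power n:
(1 - r)^7 = 0.4^7 = 0.0016384
Overall recovery:
R = (1 - 0.0016384) * 100
= 99.8362%

99.8362%


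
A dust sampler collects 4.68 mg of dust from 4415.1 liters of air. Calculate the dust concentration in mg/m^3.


Convert liters to m^3: 1 m^3 = 1000 L
Concentration = mass / volume * 1000
= 4.68 / 4415.1 * 1000
= 0.001059998641 * 1000
= 1.06 mg/m^3

1.06 mg/m^3


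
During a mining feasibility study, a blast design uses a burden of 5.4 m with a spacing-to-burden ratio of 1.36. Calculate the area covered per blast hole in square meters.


First, find the spacing:
Spacing = burden * ratio = 5.4 * 1.36
= 7.344 m
Then, calculate the area:
Area = burden * spacing = 5.4 * 7.344
= 39.6576 m^2

39.6576 m^2


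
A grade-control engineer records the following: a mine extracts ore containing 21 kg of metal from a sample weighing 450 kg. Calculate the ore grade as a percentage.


Ore grade = (metal mass / ore mass) * 100
= (21 / 450) * 100
= 0.04666666667 * 100
= 4.6667%

4.6667%


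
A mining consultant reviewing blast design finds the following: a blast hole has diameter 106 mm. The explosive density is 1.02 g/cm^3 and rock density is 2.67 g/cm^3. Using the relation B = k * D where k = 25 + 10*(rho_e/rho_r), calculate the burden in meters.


First, compute k:
rho_e / rho_r = 1.02 / 2.67 = 0.3820224719
k = 25 + 10 * 0.3820224719 = 28.82022472
Then, compute burden:
B = k * D / 1000 = 28.82022472 * 106 / 1000
= 3054.94382 / 1000
= 3.0549 m

3.0549 m


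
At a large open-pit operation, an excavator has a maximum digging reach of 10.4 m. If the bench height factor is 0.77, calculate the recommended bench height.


Bench height = reach * factor
= 10.4 * 0.77
= 8.008 m

8.008 m


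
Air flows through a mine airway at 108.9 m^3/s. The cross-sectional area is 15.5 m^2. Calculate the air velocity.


Velocity = flow rate / cross-sectional area
= 108.9 / 15.5
= 7.0258 m/s

7.0258 m/s


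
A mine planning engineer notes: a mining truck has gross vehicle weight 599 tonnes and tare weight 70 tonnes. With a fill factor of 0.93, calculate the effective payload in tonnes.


Maximum payload = gross - tare
= 599 - 70 = 529 tonnes
Effective payload = max payload * fill factor
= 529 * 0.93
= 491.97 tonnes

491.97 tonnes


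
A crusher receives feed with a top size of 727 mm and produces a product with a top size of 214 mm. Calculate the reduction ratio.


Reduction ratio = feed size / product size
= 727 / 214
= 3.3972

3.3972


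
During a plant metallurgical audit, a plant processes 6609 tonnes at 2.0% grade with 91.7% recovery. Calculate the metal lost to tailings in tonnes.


10.9709 tonnes

Total metal in feed:
= 6609 * 2.0 / 100 = 132.18 tonnes
Metal recovered:
= 132.18 * 91.7 / 100 = 121.20906 tonnes
Metal lost to tailings:
= 132.18 - 121.20906
= 10.9709 tonnes


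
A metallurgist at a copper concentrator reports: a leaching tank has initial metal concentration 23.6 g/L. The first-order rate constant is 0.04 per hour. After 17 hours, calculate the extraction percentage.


49.3383%

Compute the exponent:
-k * t = -0.04 * 17 = -0.68
Remaining concentration:
C = 23.6 * exp(-0.68)
= 23.6 * 0.5066169924
= 11.95616102 g/L
Extracted = 23.6 - 11.95616102 = 11.64383898 g/L
Extraction % = 11.64383898 / 23.6 * 100
= 49.3383%


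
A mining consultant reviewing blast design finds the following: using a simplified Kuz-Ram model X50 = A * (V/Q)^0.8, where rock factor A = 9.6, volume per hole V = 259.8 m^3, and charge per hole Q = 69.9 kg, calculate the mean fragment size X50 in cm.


Compute V/Q:
V/Q = 259.8 / 69.9 = 3.716738197
Raise to the power 0.8:
(V/Q)^0.8 = 3.716738197^0.8 = 2.858443266
Multiply by A:
X50 = 9.6 * 2.858443266
= 27.4411 cm

27.4411 cm


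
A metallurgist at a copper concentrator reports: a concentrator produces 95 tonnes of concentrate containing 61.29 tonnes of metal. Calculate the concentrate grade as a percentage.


64.5158%

Grade = (metal in concentrate / concentrate mass) * 100
= (61.29 / 95) * 100
= 0.6451578947 * 100
= 64.5158%


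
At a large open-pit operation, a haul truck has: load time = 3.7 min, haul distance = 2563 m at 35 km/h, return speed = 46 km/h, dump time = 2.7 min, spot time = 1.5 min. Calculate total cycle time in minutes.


15.6368 min

Convert haul speed to m/min: 35 * 1000/60 = 583.3333333 m/min
Haul time = 2563 / 583.3333333 = 4.393714286 min
Convert return speed to m/min: 46 * 1000/60 = 766.6666667 m/min
Return time = 2563 / 766.6666667 = 3.343043478 min
Total cycle time:
= 3.7 + 4.393714286 + 2.7 + 3.343043478 + 1.5
= 15.6368 min


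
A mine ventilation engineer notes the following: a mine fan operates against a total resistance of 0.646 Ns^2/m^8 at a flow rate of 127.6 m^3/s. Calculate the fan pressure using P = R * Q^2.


10518.017 Pa

Compute Q^2:
Q^2 = 127.6^2 = 16281.76
Compute pressure:
P = R * Q^2 = 0.646 * 16281.76
= 10518.017 Pa


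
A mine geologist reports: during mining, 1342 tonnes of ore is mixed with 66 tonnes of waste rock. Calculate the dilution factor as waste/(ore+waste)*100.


Total material = ore + waste
= 1342 + 66 = 1408 tonnes
Dilution = waste / total * 100
= 66 / 1408 * 100
= 0.046875 * 100
= 4.6875%

4.6875%


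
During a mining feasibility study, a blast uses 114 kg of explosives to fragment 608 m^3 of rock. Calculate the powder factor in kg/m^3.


0.1875 kg/m^3

Powder factor = explosive mass / rock volume
= 114 / 608
= 0.1875 kg/m^3


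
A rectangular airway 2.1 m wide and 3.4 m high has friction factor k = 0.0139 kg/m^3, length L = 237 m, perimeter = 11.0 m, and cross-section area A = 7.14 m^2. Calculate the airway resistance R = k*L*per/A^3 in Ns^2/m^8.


0.0996 Ns^2/m^8

Compute the numerator:
k * L * per = 0.0139 * 237 * 11.0
= 36.2373
Compute the denominator:
A^3 = 7.14^3 = 363.994344
Resistance:
R = 36.2373 / 363.994344
= 0.0996 Ns^2/m^8


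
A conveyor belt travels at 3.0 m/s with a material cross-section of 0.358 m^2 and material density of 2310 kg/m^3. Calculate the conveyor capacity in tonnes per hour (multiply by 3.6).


8931.384 t/h

Volumetric flow = speed * area
= 3.0 * 0.358 = 1.074 m^3/s
Mass flow = volumetric * density
= 1.074 * 2310 = 2480.94 kg/s
Convert to t/h: multiply by 3.6
Capacity = 2480.94 * 3.6
= 8931.384 t/h


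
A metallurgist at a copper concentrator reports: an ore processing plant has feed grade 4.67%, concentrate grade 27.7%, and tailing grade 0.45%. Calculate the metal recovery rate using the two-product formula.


Using the two-product formula:
R = 100 * c * (f - t) / (f * (c - t))
Numerator = 100 * 27.7 * (4.67 - 0.45)
= 100 * 27.7 * 4.22
= 11689.4
Denominator = 4.67 * (27.7 - 0.45)
= 4.67 * 27.25
= 127.2575
R = 11689.4 / 127.2575
= 91.8563%

91.8563%


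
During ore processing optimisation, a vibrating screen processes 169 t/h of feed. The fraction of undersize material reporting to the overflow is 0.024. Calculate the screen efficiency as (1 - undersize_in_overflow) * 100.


97.6%

Screen efficiency = (1 - fraction of undersize in overflow) * 100
= (1 - 0.024) * 100
= 0.976 * 100
= 97.6%


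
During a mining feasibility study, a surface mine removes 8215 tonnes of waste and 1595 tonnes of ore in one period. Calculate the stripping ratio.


5.1505

Stripping ratio = waste tonnage / ore tonnage
= 8215 / 1595
= 5.1505


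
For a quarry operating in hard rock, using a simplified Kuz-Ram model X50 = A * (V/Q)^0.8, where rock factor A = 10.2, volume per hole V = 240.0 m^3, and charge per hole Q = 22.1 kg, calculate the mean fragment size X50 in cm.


68.7473 cm

Compute V/Q:
V/Q = 240.0 / 22.1 = 10.85972851
Raise to the power 0.8:
(V/Q)^0.8 = 10.85972851^0.8 = 6.739926716
Multiply by A:
X50 = 10.2 * 6.739926716
= 68.7473 cm


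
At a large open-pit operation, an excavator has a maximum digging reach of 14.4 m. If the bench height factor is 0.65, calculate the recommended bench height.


9.36 m

Bench height = reach * factor
= 14.4 * 0.65
= 9.36 m


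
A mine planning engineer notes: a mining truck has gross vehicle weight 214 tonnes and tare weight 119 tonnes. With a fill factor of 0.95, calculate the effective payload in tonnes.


Maximum payload = gross - tare
= 214 - 119 = 95 tonnes
Effective payload = max payload * fill factor
= 95 * 0.95
= 90.25 tonnes

90.25 tonnes


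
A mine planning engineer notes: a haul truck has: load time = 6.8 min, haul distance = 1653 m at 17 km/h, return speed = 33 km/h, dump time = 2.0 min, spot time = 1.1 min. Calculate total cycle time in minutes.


18.7396 min

Convert haul speed to m/min: 17 * 1000/60 = 283.3333333 m/min
Haul time = 1653 / 283.3333333 = 5.834117647 min
Convert return speed to m/min: 33 * 1000/60 = 550 m/min
Return time = 1653 / 550 = 3.005454545 min
Total cycle time:
= 6.8 + 5.834117647 + 2.0 + 3.005454545 + 1.1
= 18.7396 min


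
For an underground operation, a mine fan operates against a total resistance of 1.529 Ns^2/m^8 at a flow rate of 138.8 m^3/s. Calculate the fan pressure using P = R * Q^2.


29456.8578 Pa

Compute Q^2:
Q^2 = 138.8^2 = 19265.44
Compute pressure:
P = R * Q^2 = 1.529 * 19265.44
= 29456.8578 Pa


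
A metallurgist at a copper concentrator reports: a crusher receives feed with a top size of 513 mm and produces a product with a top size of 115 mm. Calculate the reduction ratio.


4.4609

Reduction ratio = feed size / product size
= 513 / 115
= 4.4609


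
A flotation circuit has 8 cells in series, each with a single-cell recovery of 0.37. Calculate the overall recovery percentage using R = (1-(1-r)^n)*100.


97.5184%

Complement of single-cell recovery:
1 - r = 1 - 0.37 = 0.63
Raise to power n:
(1 - r)^8 = 0.63^8 = 0.02481557803
Overall recovery:
R = (1 - 0.02481557803) * 100
= 97.5184%


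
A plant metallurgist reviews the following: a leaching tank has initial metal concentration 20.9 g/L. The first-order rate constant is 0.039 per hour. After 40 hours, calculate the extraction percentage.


Compute the exponent:
-k * t = -0.039 * 40 = -1.56
Remaining concentration:
C = 20.9 * exp(-1.56)
= 20.9 * 0.2101360712
= 4.391843888 g/L
Extracted = 20.9 - 4.391843888 = 16.50815611 g/L
Extraction % = 16.50815611 / 20.9 * 100
= 78.9864%

78.9864%


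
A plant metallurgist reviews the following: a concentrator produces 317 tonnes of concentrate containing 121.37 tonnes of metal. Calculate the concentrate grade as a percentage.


38.2871%

Grade = (metal in concentrate / concentrate mass) * 100
= (121.37 / 317) * 100
= 0.3828706625 * 100
= 38.2871%


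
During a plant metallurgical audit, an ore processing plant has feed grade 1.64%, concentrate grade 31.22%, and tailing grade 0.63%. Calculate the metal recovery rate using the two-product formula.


62.8537%

Using the two-product formula:
R = 100 * c * (f - t) / (f * (c - t))
Numerator = 100 * 31.22 * (1.64 - 0.63)
= 100 * 31.22 * 1.01
= 3153.22
Denominator = 1.64 * (31.22 - 0.63)
= 1.64 * 30.59
= 50.1676
R = 3153.22 / 50.1676
= 62.8537%


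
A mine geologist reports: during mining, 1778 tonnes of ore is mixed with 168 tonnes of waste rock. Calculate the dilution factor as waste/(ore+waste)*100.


Total material = ore + waste
= 1778 + 168 = 1946 tonnes
Dilution = waste / total * 100
= 168 / 1946 * 100
= 0.08633093525 * 100
= 8.6331%

8.6331%


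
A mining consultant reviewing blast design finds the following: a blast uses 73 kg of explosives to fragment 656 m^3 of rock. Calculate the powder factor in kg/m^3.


Powder factor = explosive mass / rock volume
= 73 / 656
= 0.1113 kg/m^3

0.1113 kg/m^3


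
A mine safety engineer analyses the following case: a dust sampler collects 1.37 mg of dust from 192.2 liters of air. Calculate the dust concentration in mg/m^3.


7.128 mg/m^3

Convert liters to m^3: 1 m^3 = 1000 L
Concentration = mass / volume * 1000
= 1.37 / 192.2 * 1000
= 0.007127991675 * 1000
= 7.128 mg/m^3


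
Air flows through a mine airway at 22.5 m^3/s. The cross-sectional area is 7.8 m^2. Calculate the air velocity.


Velocity = flow rate / cross-sectional area
= 22.5 / 7.8
= 2.8846 m/s

2.8846 m/s


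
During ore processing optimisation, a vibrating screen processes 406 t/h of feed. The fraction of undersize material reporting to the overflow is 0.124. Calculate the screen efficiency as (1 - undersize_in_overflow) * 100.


87.6%

Screen efficiency = (1 - fraction of undersize in overflow) * 100
= (1 - 0.124) * 100
= 0.876 * 100
= 87.6%


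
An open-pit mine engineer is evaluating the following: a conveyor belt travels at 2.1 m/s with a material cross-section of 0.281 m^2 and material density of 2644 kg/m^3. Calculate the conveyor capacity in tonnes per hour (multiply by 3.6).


Volumetric flow = speed * area
= 2.1 * 0.281 = 0.5901 m^3/s
Mass flow = volumetric * density
= 0.5901 * 2644 = 1560.2244 kg/s
Convert to t/h: multiply by 3.6
Capacity = 1560.2244 * 3.6
= 5616.8078 t/h

5616.8078 t/h


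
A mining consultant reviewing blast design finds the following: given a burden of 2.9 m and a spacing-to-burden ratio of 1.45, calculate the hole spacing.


4.205 m

Spacing = burden * ratio
= 2.9 * 1.45
= 4.205 m


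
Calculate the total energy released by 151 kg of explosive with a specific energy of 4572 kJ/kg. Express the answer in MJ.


Energy = mass * specific_energy / 1000
= 151 * 4572 / 1000
= 690372 / 1000
= 690.372 MJ

690.372 MJ


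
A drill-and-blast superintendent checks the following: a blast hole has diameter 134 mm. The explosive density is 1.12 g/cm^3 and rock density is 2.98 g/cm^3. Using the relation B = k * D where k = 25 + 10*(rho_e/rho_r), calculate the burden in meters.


First, compute k:
rho_e / rho_r = 1.12 / 2.98 = 0.3758389262
k = 25 + 10 * 0.3758389262 = 28.75838926
Then, compute burden:
B = k * D / 1000 = 28.75838926 * 134 / 1000
= 3853.624161 / 1000
= 3.8536 m

3.8536 m


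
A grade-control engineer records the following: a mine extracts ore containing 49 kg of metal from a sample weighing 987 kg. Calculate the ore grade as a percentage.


4.9645%

Ore grade = (metal mass / ore mass) * 100
= (49 / 987) * 100
= 0.04964539007 * 100
= 4.9645%


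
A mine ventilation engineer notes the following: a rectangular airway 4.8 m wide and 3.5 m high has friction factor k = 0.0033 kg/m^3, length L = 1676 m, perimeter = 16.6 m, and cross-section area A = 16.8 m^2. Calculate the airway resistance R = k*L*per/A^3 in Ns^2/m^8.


Compute the numerator:
k * L * per = 0.0033 * 1676 * 16.6
= 91.81128
Compute the denominator:
A^3 = 16.8^3 = 4741.632
Resistance:
R = 91.81128 / 4741.632
= 0.0194 Ns^2/m^8

0.0194 Ns^2/m^8


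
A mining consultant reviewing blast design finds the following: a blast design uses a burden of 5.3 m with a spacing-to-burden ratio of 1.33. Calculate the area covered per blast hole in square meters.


First, find the spacing:
Spacing = burden * ratio = 5.3 * 1.33
= 7.049 m
Then, calculate the area:
Area = burden * spacing = 5.3 * 7.049
= 37.3597 m^2

37.3597 m^2


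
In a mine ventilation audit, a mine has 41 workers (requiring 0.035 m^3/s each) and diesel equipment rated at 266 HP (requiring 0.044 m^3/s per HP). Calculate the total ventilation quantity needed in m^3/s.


Airflow for workers:
Q_people = 41 * 0.035 = 1.435 m^3/s
Airflow for diesel equipment:
Q_diesel = 266 * 0.044 = 11.704 m^3/s
Total ventilation:
Q_total = 1.435 + 11.704
= 13.139 m^3/s

13.139 m^3/s


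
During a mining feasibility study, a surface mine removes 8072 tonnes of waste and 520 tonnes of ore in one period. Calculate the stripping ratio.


15.5231

Stripping ratio = waste tonnage / ore tonnage
= 8072 / 520
= 15.5231


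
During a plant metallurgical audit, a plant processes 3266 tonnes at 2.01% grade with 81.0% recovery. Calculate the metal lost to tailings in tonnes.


Total metal in feed:
= 3266 * 2.01 / 100 = 65.6466 tonnes
Metal recovered:
= 65.6466 * 81.0 / 100 = 53.173746 tonnes
Metal lost to tailings:
= 65.6466 - 53.173746
= 12.4729 tonnes

12.4729 tonnes


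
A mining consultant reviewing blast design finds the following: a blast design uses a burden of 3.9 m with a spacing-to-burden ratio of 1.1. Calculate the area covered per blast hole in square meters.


First, find the spacing:
Spacing = burden * ratio = 3.9 * 1.1
= 4.29 m
Then, calculate the area:
Area = burden * spacing = 3.9 * 4.29
= 16.731 m^2

16.731 m^2


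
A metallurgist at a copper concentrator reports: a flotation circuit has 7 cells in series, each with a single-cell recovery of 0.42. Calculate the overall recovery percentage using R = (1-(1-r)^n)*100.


Complement of single-cell recovery:
1 - r = 1 - 0.42 = 0.58
Raise to power n:
(1 - r)^7 = 0.58^7 = 0.02207984168
Overall recovery:
R = (1 - 0.02207984168) * 100
= 97.792%

97.792%


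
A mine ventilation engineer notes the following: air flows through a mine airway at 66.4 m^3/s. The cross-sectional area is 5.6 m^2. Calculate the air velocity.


Velocity = flow rate / cross-sectional area
= 66.4 / 5.6
= 11.8571 m/s

11.8571 m/s


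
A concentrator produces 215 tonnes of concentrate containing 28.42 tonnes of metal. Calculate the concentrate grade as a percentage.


Grade = (metal in concentrate / concentrate mass) * 100
= (28.42 / 215) * 100
= 0.1321860465 * 100
= 13.2186%

13.2186%


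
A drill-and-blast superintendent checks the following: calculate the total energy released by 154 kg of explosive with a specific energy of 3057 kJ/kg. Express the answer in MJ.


470.778 MJ

Energy = mass * specific_energy / 1000
= 154 * 3057 / 1000
= 470778 / 1000
= 470.778 MJ


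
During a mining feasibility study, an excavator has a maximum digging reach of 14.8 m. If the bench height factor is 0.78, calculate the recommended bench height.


11.544 m

Bench height = reach * factor
= 14.8 * 0.78
= 11.544 m


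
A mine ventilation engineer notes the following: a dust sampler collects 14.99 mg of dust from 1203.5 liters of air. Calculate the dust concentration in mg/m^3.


12.4553 mg/m^3

Convert liters to m^3: 1 m^3 = 1000 L
Concentration = mass / volume * 1000
= 14.99 / 1203.5 * 1000
= 0.0124553386 * 1000
= 12.4553 mg/m^3


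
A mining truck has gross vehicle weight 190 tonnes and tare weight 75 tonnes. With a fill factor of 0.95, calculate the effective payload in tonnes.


Maximum payload = gross - tare
= 190 - 75 = 115 tonnes
Effective payload = max payload * fill factor
= 115 * 0.95
= 109.25 tonnes

109.25 tonnes


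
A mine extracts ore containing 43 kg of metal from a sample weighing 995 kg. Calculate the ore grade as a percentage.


4.3216%

Ore grade = (metal mass / ore mass) * 100
= (43 / 995) * 100
= 0.0432160804 * 100
= 4.3216%


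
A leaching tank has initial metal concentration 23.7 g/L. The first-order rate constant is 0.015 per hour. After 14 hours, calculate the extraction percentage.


18.9416%

Compute the exponent:
-k * t = -0.015 * 14 = -0.21
Remaining concentration:
C = 23.7 * exp(-0.21)
= 23.7 * 0.810584246
= 19.21084663 g/L
Extracted = 23.7 - 19.21084663 = 4.489153371 g/L
Extraction % = 4.489153371 / 23.7 * 100
= 18.9416%


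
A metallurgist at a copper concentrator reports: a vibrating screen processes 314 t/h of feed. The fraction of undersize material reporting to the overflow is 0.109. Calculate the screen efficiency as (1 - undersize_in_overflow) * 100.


89.1%

Screen efficiency = (1 - fraction of undersize in overflow) * 100
= (1 - 0.109) * 100
= 0.891 * 100
= 89.1%


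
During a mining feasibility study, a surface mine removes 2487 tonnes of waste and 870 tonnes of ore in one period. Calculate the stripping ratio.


Stripping ratio = waste tonnage / ore tonnage
= 2487 / 870
= 2.8586

2.8586


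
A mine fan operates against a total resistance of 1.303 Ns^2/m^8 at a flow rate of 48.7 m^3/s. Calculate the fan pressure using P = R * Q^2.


3090.3121 Pa

Compute Q^2:
Q^2 = 48.7^2 = 2371.69
Compute pressure:
P = R * Q^2 = 1.303 * 2371.69
= 3090.3121 Pa


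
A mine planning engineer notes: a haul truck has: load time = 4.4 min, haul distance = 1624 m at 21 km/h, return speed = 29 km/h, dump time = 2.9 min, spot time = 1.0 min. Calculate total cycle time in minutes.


Convert haul speed to m/min: 21 * 1000/60 = 350 m/min
Haul time = 1624 / 350 = 4.64 min
Convert return speed to m/min: 29 * 1000/60 = 483.3333333 m/min
Return time = 1624 / 483.3333333 = 3.36 min
Total cycle time:
= 4.4 + 4.64 + 2.9 + 3.36 + 1.0
= 16.3 min

16.3 min


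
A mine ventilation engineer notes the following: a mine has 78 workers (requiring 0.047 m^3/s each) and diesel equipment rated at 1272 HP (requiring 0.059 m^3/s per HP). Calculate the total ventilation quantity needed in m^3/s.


Airflow for workers:
Q_people = 78 * 0.047 = 3.666 m^3/s
Airflow for diesel equipment:
Q_diesel = 1272 * 0.059 = 75.048 m^3/s
Total ventilation:
Q_total = 3.666 + 75.048
= 78.714 m^3/s

78.714 m^3/s


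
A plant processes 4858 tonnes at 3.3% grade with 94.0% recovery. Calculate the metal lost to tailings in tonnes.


9.6188 tonnes

Total metal in feed:
= 4858 * 3.3 / 100 = 160.314 tonnes
Metal recovered:
= 160.314 * 94.0 / 100 = 150.69516 tonnes
Metal lost to tailings:
= 160.314 - 150.69516
= 9.6188 tonnes


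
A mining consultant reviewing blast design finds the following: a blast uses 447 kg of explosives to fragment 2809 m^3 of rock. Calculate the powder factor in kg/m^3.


0.1591 kg/m^3

Powder factor = explosive mass / rock volume
= 447 / 2809
= 0.1591 kg/m^3


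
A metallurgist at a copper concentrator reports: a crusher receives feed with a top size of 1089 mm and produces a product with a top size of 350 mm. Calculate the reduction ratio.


Reduction ratio = feed size / product size
= 1089 / 350
= 3.1114

3.1114


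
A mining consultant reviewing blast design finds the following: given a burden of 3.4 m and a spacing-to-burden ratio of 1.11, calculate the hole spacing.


3.774 m

Spacing = burden * ratio
= 3.4 * 1.11
= 3.774 m


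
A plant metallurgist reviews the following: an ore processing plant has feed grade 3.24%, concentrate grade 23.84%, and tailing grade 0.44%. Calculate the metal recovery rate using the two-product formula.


88.0447%

Using the two-product formula:
R = 100 * c * (f - t) / (f * (c - t))
Numerator = 100 * 23.84 * (3.24 - 0.44)
= 100 * 23.84 * 2.8
= 6675.2
Denominator = 3.24 * (23.84 - 0.44)
= 3.24 * 23.4
= 75.816
R = 6675.2 / 75.816
= 88.0447%


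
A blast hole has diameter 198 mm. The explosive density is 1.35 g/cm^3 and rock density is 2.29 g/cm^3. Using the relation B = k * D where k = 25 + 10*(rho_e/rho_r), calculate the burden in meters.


6.1172 m

First, compute k:
rho_e / rho_r = 1.35 / 2.29 = 0.5895196507
k = 25 + 10 * 0.5895196507 = 30.89519651
Then, compute burden:
B = k * D / 1000 = 30.89519651 * 198 / 1000
= 6117.248908 / 1000
= 6.1172 m


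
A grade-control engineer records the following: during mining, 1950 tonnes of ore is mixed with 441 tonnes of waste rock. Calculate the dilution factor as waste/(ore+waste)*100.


18.4442%

Total material = ore + waste
= 1950 + 441 = 2391 tonnes
Dilution = waste / total * 100
= 441 / 2391 * 100
= 0.1844416562 * 100
= 18.4442%


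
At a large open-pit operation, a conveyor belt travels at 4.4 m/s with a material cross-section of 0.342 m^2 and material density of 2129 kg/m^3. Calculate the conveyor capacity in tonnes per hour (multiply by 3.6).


11533.3891 t/h

Volumetric flow = speed * area
= 4.4 * 0.342 = 1.5048 m^3/s
Mass flow = volumetric * density
= 1.5048 * 2129 = 3203.7192 kg/s
Convert to t/h: multiply by 3.6
Capacity = 3203.7192 * 3.6
= 11533.3891 t/h


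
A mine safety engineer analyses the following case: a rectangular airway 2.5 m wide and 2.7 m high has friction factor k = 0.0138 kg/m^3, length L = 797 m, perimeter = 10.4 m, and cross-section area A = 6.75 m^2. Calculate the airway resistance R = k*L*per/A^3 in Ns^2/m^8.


Compute the numerator:
k * L * per = 0.0138 * 797 * 10.4
= 114.38544
Compute the denominator:
A^3 = 6.75^3 = 307.546875
Resistance:
R = 114.38544 / 307.546875
= 0.3719 Ns^2/m^8

0.3719 Ns^2/m^8


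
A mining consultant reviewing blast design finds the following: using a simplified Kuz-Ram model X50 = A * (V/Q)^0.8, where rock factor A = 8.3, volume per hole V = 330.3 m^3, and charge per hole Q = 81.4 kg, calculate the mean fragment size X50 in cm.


Compute V/Q:
V/Q = 330.3 / 81.4 = 4.057739558
Raise to the power 0.8:
(V/Q)^0.8 = 4.057739558^0.8 = 3.066389612
Multiply by A:
X50 = 8.3 * 3.066389612
= 25.451 cm

25.451 cm


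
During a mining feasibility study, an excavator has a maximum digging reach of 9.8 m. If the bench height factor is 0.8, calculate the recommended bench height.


7.84 m

Bench height = reach * factor
= 9.8 * 0.8
= 7.84 m


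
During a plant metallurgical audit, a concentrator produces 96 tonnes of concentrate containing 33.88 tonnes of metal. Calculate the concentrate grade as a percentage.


35.2917%

Grade = (metal in concentrate / concentrate mass) * 100
= (33.88 / 96) * 100
= 0.3529166667 * 100
= 35.2917%


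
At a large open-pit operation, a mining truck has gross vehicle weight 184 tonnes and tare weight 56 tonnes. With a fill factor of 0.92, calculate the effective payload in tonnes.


Maximum payload = gross - tare
= 184 - 56 = 128 tonnes
Effective payload = max payload * fill factor
= 128 * 0.92
= 117.76 tonnes

117.76 tonnes


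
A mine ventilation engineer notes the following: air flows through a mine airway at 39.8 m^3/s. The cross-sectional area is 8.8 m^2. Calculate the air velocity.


4.5227 m/s

Velocity = flow rate / cross-sectional area
= 39.8 / 8.8
= 4.5227 m/s


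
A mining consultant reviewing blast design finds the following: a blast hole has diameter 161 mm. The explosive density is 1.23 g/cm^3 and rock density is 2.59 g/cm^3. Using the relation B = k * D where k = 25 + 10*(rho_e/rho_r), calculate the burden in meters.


4.7896 m

First, compute k:
rho_e / rho_r = 1.23 / 2.59 = 0.4749034749
k = 25 + 10 * 0.4749034749 = 29.74903475
Then, compute burden:
B = k * D / 1000 = 29.74903475 * 161 / 1000
= 4789.594595 / 1000
= 4.7896 m


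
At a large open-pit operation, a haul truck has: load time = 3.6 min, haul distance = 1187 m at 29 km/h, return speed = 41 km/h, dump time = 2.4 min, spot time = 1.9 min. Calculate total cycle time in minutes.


12.0929 min

Convert haul speed to m/min: 29 * 1000/60 = 483.3333333 m/min
Haul time = 1187 / 483.3333333 = 2.455862069 min
Convert return speed to m/min: 41 * 1000/60 = 683.3333333 m/min
Return time = 1187 / 683.3333333 = 1.737073171 min
Total cycle time:
= 3.6 + 2.455862069 + 2.4 + 1.737073171 + 1.9
= 12.0929 min


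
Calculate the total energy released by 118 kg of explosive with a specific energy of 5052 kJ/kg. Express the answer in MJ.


Energy = mass * specific_energy / 1000
= 118 * 5052 / 1000
= 596136 / 1000
= 596.136 MJ

596.136 MJ


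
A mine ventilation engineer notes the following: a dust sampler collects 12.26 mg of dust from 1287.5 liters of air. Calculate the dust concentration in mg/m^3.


9.5223 mg/m^3

Convert liters to m^3: 1 m^3 = 1000 L
Concentration = mass / volume * 1000
= 12.26 / 1287.5 * 1000
= 0.009522330097 * 1000
= 9.5223 mg/m^3


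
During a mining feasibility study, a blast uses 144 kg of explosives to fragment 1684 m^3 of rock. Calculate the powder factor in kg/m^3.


0.0855 kg/m^3

Powder factor = explosive mass / rock volume
= 144 / 1684
= 0.0855 kg/m^3


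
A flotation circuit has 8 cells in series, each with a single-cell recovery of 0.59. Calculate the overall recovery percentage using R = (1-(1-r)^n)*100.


Complement of single-cell recovery:
1 - r = 1 - 0.59 = 0.41
Raise to power n:
(1 - r)^8 = 0.41^8 = 0.0007984925229
Overall recovery:
R = (1 - 0.0007984925229) * 100
= 99.9202%

99.9202%


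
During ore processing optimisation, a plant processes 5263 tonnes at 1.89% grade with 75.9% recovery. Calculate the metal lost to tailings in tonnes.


Total metal in feed:
= 5263 * 1.89 / 100 = 99.4707 tonnes
Metal recovered:
= 99.4707 * 75.9 / 100 = 75.4982613 tonnes
Metal lost to tailings:
= 99.4707 - 75.4982613
= 23.9724 tonnes

23.9724 tonnes


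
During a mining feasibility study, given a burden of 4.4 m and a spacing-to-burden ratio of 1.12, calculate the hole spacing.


Spacing = burden * ratio
= 4.4 * 1.12
= 4.928 m

4.928 m


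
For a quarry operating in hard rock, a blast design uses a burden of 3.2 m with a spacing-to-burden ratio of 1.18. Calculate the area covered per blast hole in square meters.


First, find the spacing:
Spacing = burden * ratio = 3.2 * 1.18
= 3.776 m
Then, calculate the area:
Area = burden * spacing = 3.2 * 3.776
= 12.0832 m^2

12.0832 m^2


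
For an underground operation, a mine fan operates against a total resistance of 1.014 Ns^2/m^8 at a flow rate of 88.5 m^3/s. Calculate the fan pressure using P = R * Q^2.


7941.9015 Pa

Compute Q^2:
Q^2 = 88.5^2 = 7832.25
Compute pressure:
P = R * Q^2 = 1.014 * 7832.25
= 7941.9015 Pa


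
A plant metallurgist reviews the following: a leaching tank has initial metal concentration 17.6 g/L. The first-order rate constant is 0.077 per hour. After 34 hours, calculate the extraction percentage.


92.7051%

Compute the exponent:
-k * t = -0.077 * 34 = -2.618
Remaining concentration:
C = 17.6 * exp(-2.618)
= 17.6 * 0.07294861426
= 1.283895611 g/L
Extracted = 17.6 - 1.283895611 = 16.31610439 g/L
Extraction % = 16.31610439 / 17.6 * 100
= 92.7051%


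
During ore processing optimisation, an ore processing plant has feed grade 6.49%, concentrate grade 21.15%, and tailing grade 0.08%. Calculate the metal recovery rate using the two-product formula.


Using the two-product formula:
R = 100 * c * (f - t) / (f * (c - t))
Numerator = 100 * 21.15 * (6.49 - 0.08)
= 100 * 21.15 * 6.41
= 13557.15
Denominator = 6.49 * (21.15 - 0.08)
= 6.49 * 21.07
= 136.7443
R = 13557.15 / 136.7443
= 99.1423%

99.1423%


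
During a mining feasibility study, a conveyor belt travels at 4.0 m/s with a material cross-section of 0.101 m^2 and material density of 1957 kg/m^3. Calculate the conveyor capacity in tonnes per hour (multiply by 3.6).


Volumetric flow = speed * area
= 4.0 * 0.101 = 0.404 m^3/s
Mass flow = volumetric * density
= 0.404 * 1957 = 790.628 kg/s
Convert to t/h: multiply by 3.6
Capacity = 790.628 * 3.6
= 2846.2608 t/h

2846.2608 t/h
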